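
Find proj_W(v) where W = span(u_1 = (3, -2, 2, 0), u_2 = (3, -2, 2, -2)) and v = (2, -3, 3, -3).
proj_W(v) = (54/17, -36/17, 36/17, -3)

Set up U = [u_1 | ... | u_2] ∈ R^(4×2). The projector onto W = col(U) is P = U (U^T U)^(-1) U^T.
Compute U^T U =
  [17, 17]
  [17, 21],
and U^T v = (18, 24).
Solve U^T U · c = U^T v for the coefficients: c = (-15/34, 3/2). The projection is proj_W(v) = U c.
Check: (v - proj_W(v)) · u_1 = 0  (should be 0).
Check: (v - proj_W(v)) · u_2 = 0  (should be 0).
Result: proj_W(v) = (54/17, -36/17, 36/17, -3).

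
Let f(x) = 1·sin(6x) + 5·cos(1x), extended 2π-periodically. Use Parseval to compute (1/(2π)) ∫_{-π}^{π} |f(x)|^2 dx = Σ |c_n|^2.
Σ |c_n|^2 = 13

Expand |f|^2 and use orthogonality of {sin(nx), cos(mx)} on [-π, π]:
  ∫_{-π}^{π} sin(nx)^2 dx = π, ∫ cos(mx)^2 dx = π, and cross terms integrate to 0.
So ∫_{-π}^{π} f(x)^2 dx = 1^2 · π + 5^2 · π = (1 + 25)π.
Divide by 2π: (1 + 25)/2 = 13.
By Parseval, this equals Σ |c_n|^2.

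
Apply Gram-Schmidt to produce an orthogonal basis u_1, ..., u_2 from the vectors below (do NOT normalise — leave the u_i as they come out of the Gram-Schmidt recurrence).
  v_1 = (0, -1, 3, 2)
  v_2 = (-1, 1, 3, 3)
Orthogonal basis:
  u_1 = (0, -1, 3, 2)
  u_2 = (-1, 2, 0, 1)

Apply the Gram-Schmidt recurrence
  u_1 = v_1
  u_i = v_i − Σ_{j<i} ((v_i · u_j) / (u_j · u_j)) · u_j.

Step by step this gives:
  u_1 = (0, -1, 3, 2)
  u_2 = (-1, 2, 0, 1)

Orthogonality check:
  u_2 · u_1 = 0 (should be 0)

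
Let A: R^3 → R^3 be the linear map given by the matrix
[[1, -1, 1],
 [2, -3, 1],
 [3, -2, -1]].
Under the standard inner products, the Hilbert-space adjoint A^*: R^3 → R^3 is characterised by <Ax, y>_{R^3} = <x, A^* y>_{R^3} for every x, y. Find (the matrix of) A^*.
A^* = A^T =
[[1, 2, 3],
 [-1, -3, -2],
 [1, 1, -1]]

For real matrices with standard dot products, the defining identity <Ax, y> = <x, A^* y> gives (Ax)^T y = x^T (A^*) y, i.e. x^T A^T y = x^T (A^*) y. Since this holds for all x, y, we must have A^* = A^T. Therefore
A^* =
[[1, 2, 3],
 [-1, -3, -2],
 [1, 1, -1]].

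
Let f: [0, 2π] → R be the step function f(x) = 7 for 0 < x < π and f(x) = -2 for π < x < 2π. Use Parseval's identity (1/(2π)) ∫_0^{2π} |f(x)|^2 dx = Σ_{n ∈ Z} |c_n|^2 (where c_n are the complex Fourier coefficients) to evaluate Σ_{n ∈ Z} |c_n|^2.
Σ |c_n|^2 = 53/2

Parseval equates the L^2 energy of f (normalised by 1/(2π)) with the ℓ^2 sum of its Fourier coefficients: (1/(2π)) ∫_0^{2π} |f|^2 = Σ |c_n|^2.
Compute the left side: (1/(2π)) [∫_0^π 7^2 dx + ∫_π^{2π} (-2)^2 dx] = (1/(2π)) · (49π + 4π) = (49 + 4)/2 = 53/2.
So Σ_{n ∈ Z} |c_n|^2 = 53/2.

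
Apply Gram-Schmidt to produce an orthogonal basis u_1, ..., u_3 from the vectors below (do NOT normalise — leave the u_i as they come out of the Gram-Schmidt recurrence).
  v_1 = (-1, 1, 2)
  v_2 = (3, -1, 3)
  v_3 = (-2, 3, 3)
Orthogonal basis:
  u_1 = (-1, 1, 2)
  u_2 = (10/3, -4/3, 7/3)
  u_3 = (1/2, 9/10, -1/5)

Apply the Gram-Schmidt recurrence
  u_1 = v_1
  u_i = v_i − Σ_{j<i} ((v_i · u_j) / (u_j · u_j)) · u_j.

Step by step this gives:
  u_1 = (-1, 1, 2)
  u_2 = (10/3, -4/3, 7/3)
  u_3 = (1/2, 9/10, -1/5)

Orthogonality check:
  u_2 · u_1 = 0 (should be 0)
  u_3 · u_1 = 0 (should be 0)
  u_3 · u_2 = 0 (should be 0)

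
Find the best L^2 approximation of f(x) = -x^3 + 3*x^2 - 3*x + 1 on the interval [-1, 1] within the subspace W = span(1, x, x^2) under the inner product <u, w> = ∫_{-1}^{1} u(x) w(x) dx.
g(x) = 3*x^2 - 18*x/5 + 1

The best approximation g ∈ W is the orthogonal projection of f onto W. Writing g = a_0 + a_1 x + a_2 x^2, the coefficients solve the normal equations G · a = b where
  G_{ij} = <φ_i, φ_j> and b_i = <f, φ_i>, with φ_0 = 1, φ_1 = x, φ_2 = x^2.
G =
  [2, 0, 2/3]
  [0, 2/3, 0]
  [2/3, 0, 2/5],
b = (4, -12/5, 28/15).
Solving gives a_0 = 1, a_1 = -18/5, a_2 = 3, so
  g(x) = 3*x^2 - 18*x/5 + 1.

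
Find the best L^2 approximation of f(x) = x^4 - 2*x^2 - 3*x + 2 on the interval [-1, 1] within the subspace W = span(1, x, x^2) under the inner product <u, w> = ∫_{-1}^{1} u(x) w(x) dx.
g(x) = -8*x^2/7 - 3*x + 67/35

The best approximation g ∈ W is the orthogonal projection of f onto W. Writing g = a_0 + a_1 x + a_2 x^2, the coefficients solve the normal equations G · a = b where
  G_{ij} = <φ_i, φ_j> and b_i = <f, φ_i>, with φ_0 = 1, φ_1 = x, φ_2 = x^2.
G =
  [2, 0, 2/3]
  [0, 2/3, 0]
  [2/3, 0, 2/5],
b = (46/15, -2, 86/105).
Solving gives a_0 = 67/35, a_1 = -3, a_2 = -8/7, so
  g(x) = -8*x^2/7 - 3*x + 67/35.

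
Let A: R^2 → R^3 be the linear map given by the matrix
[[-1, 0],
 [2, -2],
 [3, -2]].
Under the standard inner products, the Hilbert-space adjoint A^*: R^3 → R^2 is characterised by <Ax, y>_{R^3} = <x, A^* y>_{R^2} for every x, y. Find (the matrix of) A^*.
A^* = A^T =
[[-1, 2, 3],
 [0, -2, -2]]

For real matrices with standard dot products, the defining identity <Ax, y> = <x, A^* y> gives (Ax)^T y = x^T (A^*) y, i.e. x^T A^T y = x^T (A^*) y. Since this holds for all x, y, we must have A^* = A^T. Therefore
A^* =
[[-1, 2, 3],
 [0, -2, -2]].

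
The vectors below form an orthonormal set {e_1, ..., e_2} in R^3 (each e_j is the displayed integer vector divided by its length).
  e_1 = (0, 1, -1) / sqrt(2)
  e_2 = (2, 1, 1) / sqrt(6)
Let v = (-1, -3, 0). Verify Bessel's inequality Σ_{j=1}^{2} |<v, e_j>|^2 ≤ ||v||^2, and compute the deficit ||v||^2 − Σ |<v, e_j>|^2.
Σ |<v, e_j>|^2 = 26/3; ||v||^2 = 10; deficit = 4/3

Write each e_j = u_j / sqrt(<u_j, u_j>) where u_j is the displayed integer vector. Then <v, e_j> = <v, u_j> / sqrt(<u_j, u_j>), so |<v, e_j>|^2 = <v, u_j>^2 / <u_j, u_j>.
Coefficients: <v, e_1> = -3/sqrt(2), <v, e_2> = -5/sqrt(6).
Square and sum: Σ |<v, e_j>|^2 = 26/3.
Compute ||v||^2 = v·v = 10.
Deficit = 10 − 26/3 = 4/3 ≥ 0, confirming Bessel's inequality. (The deficit equals ||v − Σ <v,e_j> e_j||^2, the squared distance from v to span{e_j}.)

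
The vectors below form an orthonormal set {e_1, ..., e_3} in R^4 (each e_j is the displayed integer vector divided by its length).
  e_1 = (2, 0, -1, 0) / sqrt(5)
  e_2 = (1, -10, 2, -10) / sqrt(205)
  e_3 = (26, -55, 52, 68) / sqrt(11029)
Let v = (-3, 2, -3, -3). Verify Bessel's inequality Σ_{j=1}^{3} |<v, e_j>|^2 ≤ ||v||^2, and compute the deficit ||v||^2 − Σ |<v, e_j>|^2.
Σ |<v, e_j>|^2 = 7810/269; ||v||^2 = 31; deficit = 529/269

Write each e_j = u_j / sqrt(<u_j, u_j>) where u_j is the displayed integer vector. Then <v, e_j> = <v, u_j> / sqrt(<u_j, u_j>), so |<v, e_j>|^2 = <v, u_j>^2 / <u_j, u_j>.
Coefficients: <v, e_1> = -3/sqrt(5), <v, e_2> = 1/sqrt(205), <v, e_3> = -548/sqrt(11029).
Square and sum: Σ |<v, e_j>|^2 = 7810/269.
Compute ||v||^2 = v·v = 31.
Deficit = 31 − 7810/269 = 529/269 ≥ 0, confirming Bessel's inequality. (The deficit equals ||v − Σ <v,e_j> e_j||^2, the squared distance from v to span{e_j}.)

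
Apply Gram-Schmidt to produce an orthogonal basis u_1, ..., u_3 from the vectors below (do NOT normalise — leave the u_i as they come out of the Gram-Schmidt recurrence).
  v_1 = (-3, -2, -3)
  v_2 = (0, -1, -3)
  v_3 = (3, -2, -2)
Orthogonal basis:
  u_1 = (-3, -2, -3)
  u_2 = (3/2, 0, -3/2)
  u_3 = (7/11, -21/11, 7/11)

Apply the Gram-Schmidt recurrence
  u_1 = v_1
  u_i = v_i − Σ_{j<i} ((v_i · u_j) / (u_j · u_j)) · u_j.

Step by step this gives:
  u_1 = (-3, -2, -3)
  u_2 = (3/2, 0, -3/2)
  u_3 = (7/11, -21/11, 7/11)

Orthogonality check:
  u_2 · u_1 = 0 (should be 0)
  u_3 · u_1 = 0 (should be 0)
  u_3 · u_2 = 0 (should be 0)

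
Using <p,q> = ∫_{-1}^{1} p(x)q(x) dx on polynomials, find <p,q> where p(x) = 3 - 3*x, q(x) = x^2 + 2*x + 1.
<p,q> = 4

Expand the product: p(x)·q(x) = -3*x^3 - 3*x^2 + 3*x + 3.
∫_{-1}^{1} of each monomial x^k gives [2/(k+1) if k even, 0 if k odd]. Integrating term-by-term (or equivalently evaluating the antiderivative F(x) = -3*x^4/4 - x^3 + 3*x^2/2 + 3*x at the endpoints):
  F(1) − F(−1) = 11/4 − (-5/4) = 4.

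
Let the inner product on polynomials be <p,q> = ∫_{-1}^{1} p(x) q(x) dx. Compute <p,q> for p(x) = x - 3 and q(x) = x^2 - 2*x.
<p,q> = -10/3

Expand the product: p(x)·q(x) = x^3 - 5*x^2 + 6*x.
∫_{-1}^{1} of each monomial x^k gives [2/(k+1) if k even, 0 if k odd]. Integrating term-by-term (or equivalently evaluating the antiderivative F(x) = x^4/4 - 5*x^3/3 + 3*x^2 at the endpoints):
  F(1) − F(−1) = 19/12 − (59/12) = -10/3.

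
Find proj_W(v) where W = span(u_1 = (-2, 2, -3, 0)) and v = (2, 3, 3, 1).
proj_W(v) = (14/17, -14/17, 21/17, 0)

Set up U = [u_1 | ... | u_1] ∈ R^(4×1). The projector onto W = col(U) is P = U (U^T U)^(-1) U^T.
Compute U^T U =
  [17],
and U^T v = (-7).
Solve U^T U · c = U^T v for the coefficients: c = (-7/17). The projection is proj_W(v) = U c.
Check: (v - proj_W(v)) · u_1 = 0  (should be 0).
Result: proj_W(v) = (14/17, -14/17, 21/17, 0).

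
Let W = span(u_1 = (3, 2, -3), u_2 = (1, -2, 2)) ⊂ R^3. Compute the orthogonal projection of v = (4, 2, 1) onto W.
proj_W(v) = (528/149, -8/149, -123/149)

Set up U = [u_1 | ... | u_2] ∈ R^(3×2). The projector onto W = col(U) is P = U (U^T U)^(-1) U^T.
Compute U^T U =
  [22, -7]
  [-7, 9],
and U^T v = (13, 2).
Solve U^T U · c = U^T v for the coefficients: c = (131/149, 135/149). The projection is proj_W(v) = U c.
Check: (v - proj_W(v)) · u_1 = 0  (should be 0).
Check: (v - proj_W(v)) · u_2 = 0  (should be 0).
Result: proj_W(v) = (528/149, -8/149, -123/149).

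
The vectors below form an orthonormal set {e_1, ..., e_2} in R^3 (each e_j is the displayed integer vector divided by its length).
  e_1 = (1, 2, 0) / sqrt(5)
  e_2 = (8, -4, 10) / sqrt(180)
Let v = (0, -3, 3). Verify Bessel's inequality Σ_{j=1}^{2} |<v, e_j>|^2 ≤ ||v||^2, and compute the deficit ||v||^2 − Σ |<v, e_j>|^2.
Σ |<v, e_j>|^2 = 17; ||v||^2 = 18; deficit = 1

Write each e_j = u_j / sqrt(<u_j, u_j>) where u_j is the displayed integer vector. Then <v, e_j> = <v, u_j> / sqrt(<u_j, u_j>), so |<v, e_j>|^2 = <v, u_j>^2 / <u_j, u_j>.
Coefficients: <v, e_1> = -6/sqrt(5), <v, e_2> = 42/sqrt(180).
Square and sum: Σ |<v, e_j>|^2 = 17.
Compute ||v||^2 = v·v = 18.
Deficit = 18 − 17 = 1 ≥ 0, confirming Bessel's inequality. (The deficit equals ||v − Σ <v,e_j> e_j||^2, the squared distance from v to span{e_j}.)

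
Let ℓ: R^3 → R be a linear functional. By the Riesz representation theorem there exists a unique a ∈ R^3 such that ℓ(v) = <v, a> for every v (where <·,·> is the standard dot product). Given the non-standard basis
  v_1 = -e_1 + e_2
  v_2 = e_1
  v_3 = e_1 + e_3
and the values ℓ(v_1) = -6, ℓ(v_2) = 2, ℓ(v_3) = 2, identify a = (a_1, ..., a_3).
a = (2, -4, 0)

Write a = (a_1, ..., a_3) in the standard basis. For each basis vector v_i, ℓ(v_i) = <v_i, a> is a linear equation in the a_j's. Collect the n equations into a matrix system V a = ℓ, where row i of V is v_i (expressed in the standard basis). Since V is invertible (lower-triangular with 1s on the diagonal, up to permutation), solve by back-substitution:
  V =
[[-1, 1, 0],
 [1, 0, 0],
 [1, 0, 1]]
  V a = (-6, 2, 2)
Solving gives a = (2, -4, 0).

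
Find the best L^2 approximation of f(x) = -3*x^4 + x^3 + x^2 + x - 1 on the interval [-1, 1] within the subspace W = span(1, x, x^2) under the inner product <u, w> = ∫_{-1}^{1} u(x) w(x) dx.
g(x) = -11*x^2/7 + 8*x/5 - 26/35

The best approximation g ∈ W is the orthogonal projection of f onto W. Writing g = a_0 + a_1 x + a_2 x^2, the coefficients solve the normal equations G · a = b where
  G_{ij} = <φ_i, φ_j> and b_i = <f, φ_i>, with φ_0 = 1, φ_1 = x, φ_2 = x^2.
G =
  [2, 0, 2/3]
  [0, 2/3, 0]
  [2/3, 0, 2/5],
b = (-38/15, 16/15, -118/105).
Solving gives a_0 = -26/35, a_1 = 8/5, a_2 = -11/7, so
  g(x) = -11*x^2/7 + 8*x/5 - 26/35.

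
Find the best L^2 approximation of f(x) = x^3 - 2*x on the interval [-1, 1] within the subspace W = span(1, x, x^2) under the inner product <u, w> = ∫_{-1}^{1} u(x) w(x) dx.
g(x) = -7*x/5

The best approximation g ∈ W is the orthogonal projection of f onto W. Writing g = a_0 + a_1 x + a_2 x^2, the coefficients solve the normal equations G · a = b where
  G_{ij} = <φ_i, φ_j> and b_i = <f, φ_i>, with φ_0 = 1, φ_1 = x, φ_2 = x^2.
G =
  [2, 0, 2/3]
  [0, 2/3, 0]
  [2/3, 0, 2/5],
b = (0, -14/15, 0).
Solving gives a_0 = 0, a_1 = -7/5, a_2 = 0, so
  g(x) = -7*x/5.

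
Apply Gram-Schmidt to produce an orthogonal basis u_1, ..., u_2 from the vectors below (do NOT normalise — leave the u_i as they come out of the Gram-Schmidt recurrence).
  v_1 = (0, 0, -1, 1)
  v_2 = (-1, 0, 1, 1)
Orthogonal basis:
  u_1 = (0, 0, -1, 1)
  u_2 = (-1, 0, 1, 1)

Apply the Gram-Schmidt recurrence
  u_1 = v_1
  u_i = v_i − Σ_{j<i} ((v_i · u_j) / (u_j · u_j)) · u_j.

Step by step this gives:
  u_1 = (0, 0, -1, 1)
  u_2 = (-1, 0, 1, 1)

Orthogonality check:
  u_2 · u_1 = 0 (should be 0)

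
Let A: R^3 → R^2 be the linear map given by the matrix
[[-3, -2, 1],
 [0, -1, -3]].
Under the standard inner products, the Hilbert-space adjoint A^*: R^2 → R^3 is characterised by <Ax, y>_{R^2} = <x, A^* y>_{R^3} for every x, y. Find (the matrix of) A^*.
A^* = A^T =
[[-3, 0],
 [-2, -1],
 [1, -3]]

For real matrices with standard dot products, the defining identity <Ax, y> = <x, A^* y> gives (Ax)^T y = x^T (A^*) y, i.e. x^T A^T y = x^T (A^*) y. Since this holds for all x, y, we must have A^* = A^T. Therefore
A^* =
[[-3, 0],
 [-2, -1],
 [1, -3]].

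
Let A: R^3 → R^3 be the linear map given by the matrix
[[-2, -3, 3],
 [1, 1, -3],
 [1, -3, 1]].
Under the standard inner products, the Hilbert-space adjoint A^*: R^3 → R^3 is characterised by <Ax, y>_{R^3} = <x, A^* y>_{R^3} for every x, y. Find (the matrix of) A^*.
A^* = A^T =
[[-2, 1, 1],
 [-3, 1, -3],
 [3, -3, 1]]

For real matrices with standard dot products, the defining identity <Ax, y> = <x, A^* y> gives (Ax)^T y = x^T (A^*) y, i.e. x^T A^T y = x^T (A^*) y. Since this holds for all x, y, we must have A^* = A^T. Therefore
A^* =
[[-2, 1, 1],
 [-3, 1, -3],
 [3, -3, 1]].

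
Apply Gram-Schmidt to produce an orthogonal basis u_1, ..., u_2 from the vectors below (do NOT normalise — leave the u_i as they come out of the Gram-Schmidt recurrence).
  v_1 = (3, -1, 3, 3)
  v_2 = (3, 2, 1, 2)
Orthogonal basis:
  u_1 = (3, -1, 3, 3)
  u_2 = (9/7, 18/7, -5/7, 2/7)

Apply the Gram-Schmidt recurrence
  u_1 = v_1
  u_i = v_i − Σ_{j<i} ((v_i · u_j) / (u_j · u_j)) · u_j.

Step by step this gives:
  u_1 = (3, -1, 3, 3)
  u_2 = (9/7, 18/7, -5/7, 2/7)

Orthogonality check:
  u_2 · u_1 = 0 (should be 0)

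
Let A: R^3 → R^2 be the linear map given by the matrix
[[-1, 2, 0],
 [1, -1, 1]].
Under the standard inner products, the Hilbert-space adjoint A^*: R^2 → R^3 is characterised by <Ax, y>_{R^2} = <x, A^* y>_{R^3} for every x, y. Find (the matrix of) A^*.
A^* = A^T =
[[-1, 1],
 [2, -1],
 [0, 1]]

For real matrices with standard dot products, the defining identity <Ax, y> = <x, A^* y> gives (Ax)^T y = x^T (A^*) y, i.e. x^T A^T y = x^T (A^*) y. Since this holds for all x, y, we must have A^* = A^T. Therefore
A^* =
[[-1, 1],
 [2, -1],
 [0, 1]].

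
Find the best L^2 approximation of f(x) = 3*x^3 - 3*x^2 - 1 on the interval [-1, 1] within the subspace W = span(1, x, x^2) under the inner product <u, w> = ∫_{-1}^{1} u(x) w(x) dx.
g(x) = -3*x^2 + 9*x/5 - 1

The best approximation g ∈ W is the orthogonal projection of f onto W. Writing g = a_0 + a_1 x + a_2 x^2, the coefficients solve the normal equations G · a = b where
  G_{ij} = <φ_i, φ_j> and b_i = <f, φ_i>, with φ_0 = 1, φ_1 = x, φ_2 = x^2.
G =
  [2, 0, 2/3]
  [0, 2/3, 0]
  [2/3, 0, 2/5],
b = (-4, 6/5, -28/15).
Solving gives a_0 = -1, a_1 = 9/5, a_2 = -3, so
  g(x) = -3*x^2 + 9*x/5 - 1.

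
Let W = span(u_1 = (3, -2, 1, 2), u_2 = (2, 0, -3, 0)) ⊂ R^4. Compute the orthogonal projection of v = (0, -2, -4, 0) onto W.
proj_W(v) = (36/25, 8/25, -76/25, -8/25)

Set up U = [u_1 | ... | u_2] ∈ R^(4×2). The projector onto W = col(U) is P = U (U^T U)^(-1) U^T.
Compute U^T U =
  [18, 3]
  [3, 13],
and U^T v = (0, 12).
Solve U^T U · c = U^T v for the coefficients: c = (-4/25, 24/25). The projection is proj_W(v) = U c.
Check: (v - proj_W(v)) · u_1 = 0  (should be 0).
Check: (v - proj_W(v)) · u_2 = 0  (should be 0).
Result: proj_W(v) = (36/25, 8/25, -76/25, -8/25).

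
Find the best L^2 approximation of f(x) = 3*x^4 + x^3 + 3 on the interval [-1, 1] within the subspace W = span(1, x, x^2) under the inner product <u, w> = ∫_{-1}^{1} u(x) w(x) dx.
g(x) = 18*x^2/7 + 3*x/5 + 96/35

The best approximation g ∈ W is the orthogonal projection of f onto W. Writing g = a_0 + a_1 x + a_2 x^2, the coefficients solve the normal equations G · a = b where
  G_{ij} = <φ_i, φ_j> and b_i = <f, φ_i>, with φ_0 = 1, φ_1 = x, φ_2 = x^2.
G =
  [2, 0, 2/3]
  [0, 2/3, 0]
  [2/3, 0, 2/5],
b = (36/5, 2/5, 20/7).
Solving gives a_0 = 96/35, a_1 = 3/5, a_2 = 18/7, so
  g(x) = 18*x^2/7 + 3*x/5 + 96/35.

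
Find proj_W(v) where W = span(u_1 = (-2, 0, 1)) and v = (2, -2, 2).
proj_W(v) = (4/5, 0, -2/5)

Set up U = [u_1 | ... | u_1] ∈ R^(3×1). The projector onto W = col(U) is P = U (U^T U)^(-1) U^T.
Compute U^T U =
  [5],
and U^T v = (-2).
Solve U^T U · c = U^T v for the coefficients: c = (-2/5). The projection is proj_W(v) = U c.
Check: (v - proj_W(v)) · u_1 = 0  (should be 0).
Result: proj_W(v) = (4/5, 0, -2/5).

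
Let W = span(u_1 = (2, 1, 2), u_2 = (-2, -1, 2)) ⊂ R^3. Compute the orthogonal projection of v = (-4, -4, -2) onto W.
proj_W(v) = (-24/5, -12/5, -2)

Set up U = [u_1 | ... | u_2] ∈ R^(3×2). The projector onto W = col(U) is P = U (U^T U)^(-1) U^T.
Compute U^T U =
  [9, -1]
  [-1, 9],
and U^T v = (-16, 8).
Solve U^T U · c = U^T v for the coefficients: c = (-17/10, 7/10). The projection is proj_W(v) = U c.
Check: (v - proj_W(v)) · u_1 = 0  (should be 0).
Check: (v - proj_W(v)) · u_2 = 0  (should be 0).
Result: proj_W(v) = (-24/5, -12/5, -2).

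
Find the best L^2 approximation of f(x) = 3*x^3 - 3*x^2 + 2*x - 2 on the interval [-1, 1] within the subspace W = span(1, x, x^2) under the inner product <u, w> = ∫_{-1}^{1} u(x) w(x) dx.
g(x) = -3*x^2 + 19*x/5 - 2

The best approximation g ∈ W is the orthogonal projection of f onto W. Writing g = a_0 + a_1 x + a_2 x^2, the coefficients solve the normal equations G · a = b where
  G_{ij} = <φ_i, φ_j> and b_i = <f, φ_i>, with φ_0 = 1, φ_1 = x, φ_2 = x^2.
G =
  [2, 0, 2/3]
  [0, 2/3, 0]
  [2/3, 0, 2/5],
b = (-6, 38/15, -38/15).
Solving gives a_0 = -2, a_1 = 19/5, a_2 = -3, so
  g(x) = -3*x^2 + 19*x/5 - 2.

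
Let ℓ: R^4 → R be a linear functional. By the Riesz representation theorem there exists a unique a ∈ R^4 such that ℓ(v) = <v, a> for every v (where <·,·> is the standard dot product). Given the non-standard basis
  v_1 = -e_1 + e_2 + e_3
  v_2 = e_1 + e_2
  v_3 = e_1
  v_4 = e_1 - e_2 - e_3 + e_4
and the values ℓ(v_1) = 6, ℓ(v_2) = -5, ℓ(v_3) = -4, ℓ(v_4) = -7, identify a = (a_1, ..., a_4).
a = (-4, -1, 3, -1)

Write a = (a_1, ..., a_4) in the standard basis. For each basis vector v_i, ℓ(v_i) = <v_i, a> is a linear equation in the a_j's. Collect the n equations into a matrix system V a = ℓ, where row i of V is v_i (expressed in the standard basis). Since V is invertible (lower-triangular with 1s on the diagonal, up to permutation), solve by back-substitution:
  V =
[[-1, 1, 1, 0],
 [1, 1, 0, 0],
 [1, 0, 0, 0],
 [1, -1, -1, 1]]
  V a = (6, -5, -4, -7)
Solving gives a = (-4, -1, 3, -1).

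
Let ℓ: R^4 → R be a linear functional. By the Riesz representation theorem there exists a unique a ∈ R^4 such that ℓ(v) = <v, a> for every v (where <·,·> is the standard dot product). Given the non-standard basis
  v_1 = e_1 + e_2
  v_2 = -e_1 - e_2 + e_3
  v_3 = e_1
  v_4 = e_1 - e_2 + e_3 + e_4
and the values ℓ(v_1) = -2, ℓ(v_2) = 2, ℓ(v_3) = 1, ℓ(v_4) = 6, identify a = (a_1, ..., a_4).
a = (1, -3, 0, 2)

Write a = (a_1, ..., a_4) in the standard basis. For each basis vector v_i, ℓ(v_i) = <v_i, a> is a linear equation in the a_j's. Collect the n equations into a matrix system V a = ℓ, where row i of V is v_i (expressed in the standard basis). Since V is invertible (lower-triangular with 1s on the diagonal, up to permutation), solve by back-substitution:
  V =
[[1, 1, 0, 0],
 [-1, -1, 1, 0],
 [1, 0, 0, 0],
 [1, -1, 1, 1]]
  V a = (-2, 2, 1, 6)
Solving gives a = (1, -3, 0, 2).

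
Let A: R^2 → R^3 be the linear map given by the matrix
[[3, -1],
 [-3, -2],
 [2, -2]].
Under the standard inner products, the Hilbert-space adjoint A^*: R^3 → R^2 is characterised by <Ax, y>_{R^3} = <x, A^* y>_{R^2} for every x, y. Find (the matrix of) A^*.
A^* = A^T =
[[3, -3, 2],
 [-1, -2, -2]]

For real matrices with standard dot products, the defining identity <Ax, y> = <x, A^* y> gives (Ax)^T y = x^T (A^*) y, i.e. x^T A^T y = x^T (A^*) y. Since this holds for all x, y, we must have A^* = A^T. Therefore
A^* =
[[3, -3, 2],
 [-1, -2, -2]].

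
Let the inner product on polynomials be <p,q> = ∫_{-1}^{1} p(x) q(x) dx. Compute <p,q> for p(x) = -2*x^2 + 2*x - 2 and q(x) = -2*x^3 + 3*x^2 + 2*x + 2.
<p,q> = -16

Expand the product: p(x)·q(x) = 4*x^5 - 10*x^4 + 6*x^3 - 6*x^2 - 4.
∫_{-1}^{1} of each monomial x^k gives [2/(k+1) if k even, 0 if k odd]. Integrating term-by-term (or equivalently evaluating the antiderivative F(x) = 2*x^6/3 - 2*x^5 + 3*x^4/2 - 2*x^3 - 4*x at the endpoints):
  F(1) − F(−1) = -35/6 − (61/6) = -16.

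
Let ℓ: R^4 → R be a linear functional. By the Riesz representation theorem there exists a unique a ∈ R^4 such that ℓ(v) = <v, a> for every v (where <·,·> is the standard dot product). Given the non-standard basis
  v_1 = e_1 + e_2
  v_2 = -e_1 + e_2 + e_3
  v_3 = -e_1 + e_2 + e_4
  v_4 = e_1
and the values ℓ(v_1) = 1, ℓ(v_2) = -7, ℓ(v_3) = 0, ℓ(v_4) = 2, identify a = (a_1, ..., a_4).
a = (2, -1, -4, 3)

Write a = (a_1, ..., a_4) in the standard basis. For each basis vector v_i, ℓ(v_i) = <v_i, a> is a linear equation in the a_j's. Collect the n equations into a matrix system V a = ℓ, where row i of V is v_i (expressed in the standard basis). Since V is invertible (lower-triangular with 1s on the diagonal, up to permutation), solve by back-substitution:
  V =
[[1, 1, 0, 0],
 [-1, 1, 1, 0],
 [-1, 1, 0, 1],
 [1, 0, 0, 0]]
  V a = (1, -7, 0, 2)
Solving gives a = (2, -1, -4, 3).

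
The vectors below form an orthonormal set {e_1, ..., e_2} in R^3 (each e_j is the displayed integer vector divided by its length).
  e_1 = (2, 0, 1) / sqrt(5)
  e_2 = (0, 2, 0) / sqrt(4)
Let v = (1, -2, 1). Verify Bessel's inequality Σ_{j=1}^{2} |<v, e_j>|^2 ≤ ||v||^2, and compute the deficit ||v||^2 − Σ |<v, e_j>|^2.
Σ |<v, e_j>|^2 = 29/5; ||v||^2 = 6; deficit = 1/5

Write each e_j = u_j / sqrt(<u_j, u_j>) where u_j is the displayed integer vector. Then <v, e_j> = <v, u_j> / sqrt(<u_j, u_j>), so |<v, e_j>|^2 = <v, u_j>^2 / <u_j, u_j>.
Coefficients: <v, e_1> = 3/sqrt(5), <v, e_2> = -4/sqrt(4).
Square and sum: Σ |<v, e_j>|^2 = 29/5.
Compute ||v||^2 = v·v = 6.
Deficit = 6 − 29/5 = 1/5 ≥ 0, confirming Bessel's inequality. (The deficit equals ||v − Σ <v,e_j> e_j||^2, the squared distance from v to span{e_j}.)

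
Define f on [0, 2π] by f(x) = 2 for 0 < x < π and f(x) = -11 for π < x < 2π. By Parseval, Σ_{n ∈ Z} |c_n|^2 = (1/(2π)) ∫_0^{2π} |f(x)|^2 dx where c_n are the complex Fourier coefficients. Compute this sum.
Σ |c_n|^2 = 125/2

Parseval equates the L^2 energy of f (normalised by 1/(2π)) with the ℓ^2 sum of its Fourier coefficients: (1/(2π)) ∫_0^{2π} |f|^2 = Σ |c_n|^2.
Compute the left side: (1/(2π)) [∫_0^π 2^2 dx + ∫_π^{2π} (-11)^2 dx] = (1/(2π)) · (4π + 121π) = (4 + 121)/2 = 125/2.
So Σ_{n ∈ Z} |c_n|^2 = 125/2.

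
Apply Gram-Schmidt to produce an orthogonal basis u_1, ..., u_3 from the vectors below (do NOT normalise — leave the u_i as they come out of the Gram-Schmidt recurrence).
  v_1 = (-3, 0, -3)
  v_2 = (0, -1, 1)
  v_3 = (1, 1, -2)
Orthogonal basis:
  u_1 = (-3, 0, -3)
  u_2 = (-1/2, -1, 1/2)
  u_3 = (2/3, -2/3, -2/3)

Apply the Gram-Schmidt recurrence
  u_1 = v_1
  u_i = v_i − Σ_{j<i} ((v_i · u_j) / (u_j · u_j)) · u_j.

Step by step this gives:
  u_1 = (-3, 0, -3)
  u_2 = (-1/2, -1, 1/2)
  u_3 = (2/3, -2/3, -2/3)

Orthogonality check:
  u_2 · u_1 = 0 (should be 0)
  u_3 · u_1 = 0 (should be 0)
  u_3 · u_2 = 0 (should be 0)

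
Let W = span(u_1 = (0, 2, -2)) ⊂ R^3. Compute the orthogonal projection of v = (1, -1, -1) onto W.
proj_W(v) = (0, 0, 0)

Set up U = [u_1 | ... | u_1] ∈ R^(3×1). The projector onto W = col(U) is P = U (U^T U)^(-1) U^T.
Compute U^T U =
  [8],
and U^T v = (0).
Solve U^T U · c = U^T v for the coefficients: c = (0). The projection is proj_W(v) = U c.
Check: (v - proj_W(v)) · u_1 = 0  (should be 0).
Result: proj_W(v) = (0, 0, 0).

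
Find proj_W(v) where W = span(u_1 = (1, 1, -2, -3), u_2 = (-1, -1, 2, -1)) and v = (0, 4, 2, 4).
proj_W(v) = (0, 0, 0, 4)

Set up U = [u_1 | ... | u_2] ∈ R^(4×2). The projector onto W = col(U) is P = U (U^T U)^(-1) U^T.
Compute U^T U =
  [15, -3]
  [-3, 7],
and U^T v = (-12, -4).
Solve U^T U · c = U^T v for the coefficients: c = (-1, -1). The projection is proj_W(v) = U c.
Check: (v - proj_W(v)) · u_1 = 0  (should be 0).
Check: (v - proj_W(v)) · u_2 = 0  (should be 0).
Result: proj_W(v) = (0, 0, 0, 4).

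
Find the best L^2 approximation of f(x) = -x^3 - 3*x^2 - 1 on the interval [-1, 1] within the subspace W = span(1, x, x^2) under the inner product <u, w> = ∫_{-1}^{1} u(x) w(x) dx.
g(x) = -3*x^2 - 3*x/5 - 1

The best approximation g ∈ W is the orthogonal projection of f onto W. Writing g = a_0 + a_1 x + a_2 x^2, the coefficients solve the normal equations G · a = b where
  G_{ij} = <φ_i, φ_j> and b_i = <f, φ_i>, with φ_0 = 1, φ_1 = x, φ_2 = x^2.
G =
  [2, 0, 2/3]
  [0, 2/3, 0]
  [2/3, 0, 2/5],
b = (-4, -2/5, -28/15).
Solving gives a_0 = -1, a_1 = -3/5, a_2 = -3, so
  g(x) = -3*x^2 - 3*x/5 - 1.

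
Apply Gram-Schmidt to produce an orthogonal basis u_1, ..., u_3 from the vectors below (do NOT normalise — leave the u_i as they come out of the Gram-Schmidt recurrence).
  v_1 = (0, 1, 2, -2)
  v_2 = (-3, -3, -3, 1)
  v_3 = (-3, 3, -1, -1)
Orthogonal basis:
  u_1 = (0, 1, 2, -2)
  u_2 = (-3, -16/9, -5/9, -13/9)
  u_3 = (-240/131, 440/131, -190/131, 30/131)

Apply the Gram-Schmidt recurrence
  u_1 = v_1
  u_i = v_i − Σ_{j<i} ((v_i · u_j) / (u_j · u_j)) · u_j.

Step by step this gives:
  u_1 = (0, 1, 2, -2)
  u_2 = (-3, -16/9, -5/9, -13/9)
  u_3 = (-240/131, 440/131, -190/131, 30/131)

Orthogonality check:
  u_2 · u_1 = 0 (should be 0)
  u_3 · u_1 = 0 (should be 0)
  u_3 · u_2 = 0 (should be 0)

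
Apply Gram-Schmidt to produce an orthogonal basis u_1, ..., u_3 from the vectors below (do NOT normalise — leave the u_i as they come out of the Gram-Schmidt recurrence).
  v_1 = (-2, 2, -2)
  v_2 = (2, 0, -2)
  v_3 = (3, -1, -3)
Orthogonal basis:
  u_1 = (-2, 2, -2)
  u_2 = (2, 0, -2)
  u_3 = (-1/3, -2/3, -1/3)

Apply the Gram-Schmidt recurrence
  u_1 = v_1
  u_i = v_i − Σ_{j<i} ((v_i · u_j) / (u_j · u_j)) · u_j.

Step by step this gives:
  u_1 = (-2, 2, -2)
  u_2 = (2, 0, -2)
  u_3 = (-1/3, -2/3, -1/3)

Orthogonality check:
  u_2 · u_1 = 0 (should be 0)
  u_3 · u_1 = 0 (should be 0)
  u_3 · u_2 = 0 (should be 0)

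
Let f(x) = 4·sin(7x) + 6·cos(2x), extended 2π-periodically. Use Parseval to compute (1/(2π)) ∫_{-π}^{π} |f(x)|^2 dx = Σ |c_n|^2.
Σ |c_n|^2 = 26

Expand |f|^2 and use orthogonality of {sin(nx), cos(mx)} on [-π, π]:
  ∫_{-π}^{π} sin(nx)^2 dx = π, ∫ cos(mx)^2 dx = π, and cross terms integrate to 0.
So ∫_{-π}^{π} f(x)^2 dx = 4^2 · π + 6^2 · π = (16 + 36)π.
Divide by 2π: (16 + 36)/2 = 26.
By Parseval, this equals Σ |c_n|^2.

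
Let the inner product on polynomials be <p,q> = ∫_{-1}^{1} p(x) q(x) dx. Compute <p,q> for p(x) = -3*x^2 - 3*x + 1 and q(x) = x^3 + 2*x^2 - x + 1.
<p,q> = -4/15

Expand the product: p(x)·q(x) = -3*x^5 - 9*x^4 - 2*x^3 + 2*x^2 - 4*x + 1.
∫_{-1}^{1} of each monomial x^k gives [2/(k+1) if k even, 0 if k odd]. Integrating term-by-term (or equivalently evaluating the antiderivative F(x) = -x^6/2 - 9*x^5/5 - x^4/2 + 2*x^3/3 - 2*x^2 + x at the endpoints):
  F(1) − F(−1) = -47/15 − (-43/15) = -4/15.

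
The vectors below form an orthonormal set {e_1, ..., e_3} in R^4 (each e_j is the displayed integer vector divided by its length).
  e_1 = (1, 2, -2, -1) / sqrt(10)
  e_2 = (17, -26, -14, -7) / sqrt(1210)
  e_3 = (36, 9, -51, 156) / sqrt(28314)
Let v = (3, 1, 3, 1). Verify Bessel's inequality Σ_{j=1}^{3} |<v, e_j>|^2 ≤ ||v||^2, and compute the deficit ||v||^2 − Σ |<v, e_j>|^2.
Σ |<v, e_j>|^2 = 18/13; ||v||^2 = 20; deficit = 242/13

Write each e_j = u_j / sqrt(<u_j, u_j>) where u_j is the displayed integer vector. Then <v, e_j> = <v, u_j> / sqrt(<u_j, u_j>), so |<v, e_j>|^2 = <v, u_j>^2 / <u_j, u_j>.
Coefficients: <v, e_1> = -2/sqrt(10), <v, e_2> = -24/sqrt(1210), <v, e_3> = 120/sqrt(28314).
Square and sum: Σ |<v, e_j>|^2 = 18/13.
Compute ||v||^2 = v·v = 20.
Deficit = 20 − 18/13 = 242/13 ≥ 0, confirming Bessel's inequality. (The deficit equals ||v − Σ <v,e_j> e_j||^2, the squared distance from v to span{e_j}.)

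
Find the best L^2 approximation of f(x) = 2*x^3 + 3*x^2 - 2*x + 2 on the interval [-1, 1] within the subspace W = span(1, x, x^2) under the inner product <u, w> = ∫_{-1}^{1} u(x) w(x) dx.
g(x) = 3*x^2 - 4*x/5 + 2

The best approximation g ∈ W is the orthogonal projection of f onto W. Writing g = a_0 + a_1 x + a_2 x^2, the coefficients solve the normal equations G · a = b where
  G_{ij} = <φ_i, φ_j> and b_i = <f, φ_i>, with φ_0 = 1, φ_1 = x, φ_2 = x^2.
G =
  [2, 0, 2/3]
  [0, 2/3, 0]
  [2/3, 0, 2/5],
b = (6, -8/15, 38/15).
Solving gives a_0 = 2, a_1 = -4/5, a_2 = 3, so
  g(x) = 3*x^2 - 4*x/5 + 2.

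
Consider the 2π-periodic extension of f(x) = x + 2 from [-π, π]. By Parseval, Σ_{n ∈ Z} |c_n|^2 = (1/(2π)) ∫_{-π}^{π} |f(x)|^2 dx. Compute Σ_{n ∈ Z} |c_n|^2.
Σ |c_n|^2 = π^2/3 + 4

Expand and integrate term by term over [-π, π]:
  ∫ (x)^2 dx = 1·(2π^3/3); ∫ 2·1·(2)·x dx = 0 (odd integrand); ∫ 2^2 dx = 4·2π.
So (1/(2π)) ∫_{-π}^{π} (x + 2)^2 dx = 1π^2/3 + 4 = π^2/3 + 4.
Parseval ⇒ Σ |c_n|^2 = π^2/3 + 4.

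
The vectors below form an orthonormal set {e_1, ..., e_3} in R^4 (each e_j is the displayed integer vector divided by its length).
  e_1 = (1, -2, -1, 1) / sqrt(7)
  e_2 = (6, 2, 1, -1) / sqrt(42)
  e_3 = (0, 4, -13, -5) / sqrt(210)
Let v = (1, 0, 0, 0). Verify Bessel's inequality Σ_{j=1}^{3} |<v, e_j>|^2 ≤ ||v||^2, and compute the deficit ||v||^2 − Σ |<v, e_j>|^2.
Σ |<v, e_j>|^2 = 1; ||v||^2 = 1; deficit = 0

Write each e_j = u_j / sqrt(<u_j, u_j>) where u_j is the displayed integer vector. Then <v, e_j> = <v, u_j> / sqrt(<u_j, u_j>), so |<v, e_j>|^2 = <v, u_j>^2 / <u_j, u_j>.
Coefficients: <v, e_1> = 1/sqrt(7), <v, e_2> = 6/sqrt(42), <v, e_3> = 0/sqrt(210).
Square and sum: Σ |<v, e_j>|^2 = 1.
Compute ||v||^2 = v·v = 1.
Deficit = 1 − 1 = 0 ≥ 0, confirming Bessel's inequality. (The deficit equals ||v − Σ <v,e_j> e_j||^2, the squared distance from v to span{e_j}.)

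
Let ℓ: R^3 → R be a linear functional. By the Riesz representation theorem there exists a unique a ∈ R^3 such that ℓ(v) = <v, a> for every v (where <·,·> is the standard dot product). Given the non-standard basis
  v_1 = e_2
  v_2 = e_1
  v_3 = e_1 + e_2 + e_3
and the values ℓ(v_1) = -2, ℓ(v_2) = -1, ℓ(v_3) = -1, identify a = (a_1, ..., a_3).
a = (-1, -2, 2)

Write a = (a_1, ..., a_3) in the standard basis. For each basis vector v_i, ℓ(v_i) = <v_i, a> is a linear equation in the a_j's. Collect the n equations into a matrix system V a = ℓ, where row i of V is v_i (expressed in the standard basis). Since V is invertible (lower-triangular with 1s on the diagonal, up to permutation), solve by back-substitution:
  V =
[[0, 1, 0],
 [1, 0, 0],
 [1, 1, 1]]
  V a = (-2, -1, -1)
Solving gives a = (-1, -2, 2).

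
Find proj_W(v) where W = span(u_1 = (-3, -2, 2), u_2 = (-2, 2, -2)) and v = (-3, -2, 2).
proj_W(v) = (-3, -2, 2)

Set up U = [u_1 | ... | u_2] ∈ R^(3×2). The projector onto W = col(U) is P = U (U^T U)^(-1) U^T.
Compute U^T U =
  [17, -2]
  [-2, 12],
and U^T v = (17, -2).
Solve U^T U · c = U^T v for the coefficients: c = (1, 0). The projection is proj_W(v) = U c.
Check: (v - proj_W(v)) · u_1 = 0  (should be 0).
Check: (v - proj_W(v)) · u_2 = 0  (should be 0).
Result: proj_W(v) = (-3, -2, 2).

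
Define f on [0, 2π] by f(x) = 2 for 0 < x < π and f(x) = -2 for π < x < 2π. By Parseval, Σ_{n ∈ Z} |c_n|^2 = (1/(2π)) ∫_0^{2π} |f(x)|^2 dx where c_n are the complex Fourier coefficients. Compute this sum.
Σ |c_n|^2 = 4

Parseval equates the L^2 energy of f (normalised by 1/(2π)) with the ℓ^2 sum of its Fourier coefficients: (1/(2π)) ∫_0^{2π} |f|^2 = Σ |c_n|^2.
Compute the left side: (1/(2π)) [∫_0^π 2^2 dx + ∫_π^{2π} (-2)^2 dx] = (1/(2π)) · (4π + 4π) = (4 + 4)/2 = 4.
So Σ_{n ∈ Z} |c_n|^2 = 4.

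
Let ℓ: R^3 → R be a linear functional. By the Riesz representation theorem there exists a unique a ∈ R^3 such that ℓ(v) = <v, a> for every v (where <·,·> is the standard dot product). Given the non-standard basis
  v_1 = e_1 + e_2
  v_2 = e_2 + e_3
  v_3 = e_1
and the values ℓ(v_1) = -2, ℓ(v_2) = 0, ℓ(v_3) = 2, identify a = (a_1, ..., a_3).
a = (2, -4, 4)

Write a = (a_1, ..., a_3) in the standard basis. For each basis vector v_i, ℓ(v_i) = <v_i, a> is a linear equation in the a_j's. Collect the n equations into a matrix system V a = ℓ, where row i of V is v_i (expressed in the standard basis). Since V is invertible (lower-triangular with 1s on the diagonal, up to permutation), solve by back-substitution:
  V =
[[1, 1, 0],
 [0, 1, 1],
 [1, 0, 0]]
  V a = (-2, 0, 2)
Solving gives a = (2, -4, 4).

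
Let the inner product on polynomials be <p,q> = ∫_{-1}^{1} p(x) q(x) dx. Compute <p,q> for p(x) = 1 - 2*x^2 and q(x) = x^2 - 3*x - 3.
<p,q> = -32/15

Expand the product: p(x)·q(x) = -2*x^4 + 6*x^3 + 7*x^2 - 3*x - 3.
∫_{-1}^{1} of each monomial x^k gives [2/(k+1) if k even, 0 if k odd]. Integrating term-by-term (or equivalently evaluating the antiderivative F(x) = -2*x^5/5 + 3*x^4/2 + 7*x^3/3 - 3*x^2/2 - 3*x at the endpoints):
  F(1) − F(−1) = -16/15 − (16/15) = -32/15.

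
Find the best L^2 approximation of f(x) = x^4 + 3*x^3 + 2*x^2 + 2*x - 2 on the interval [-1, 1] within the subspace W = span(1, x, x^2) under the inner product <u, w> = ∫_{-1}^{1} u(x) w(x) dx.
g(x) = 20*x^2/7 + 19*x/5 - 73/35

The best approximation g ∈ W is the orthogonal projection of f onto W. Writing g = a_0 + a_1 x + a_2 x^2, the coefficients solve the normal equations G · a = b where
  G_{ij} = <φ_i, φ_j> and b_i = <f, φ_i>, with φ_0 = 1, φ_1 = x, φ_2 = x^2.
G =
  [2, 0, 2/3]
  [0, 2/3, 0]
  [2/3, 0, 2/5],
b = (-34/15, 38/15, -26/105).
Solving gives a_0 = -73/35, a_1 = 19/5, a_2 = 20/7, so
  g(x) = 20*x^2/7 + 19*x/5 - 73/35.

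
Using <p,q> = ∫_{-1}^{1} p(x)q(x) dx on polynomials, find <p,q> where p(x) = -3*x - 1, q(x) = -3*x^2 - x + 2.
<p,q> = 0

Expand the product: p(x)·q(x) = 9*x^3 + 6*x^2 - 5*x - 2.
∫_{-1}^{1} of each monomial x^k gives [2/(k+1) if k even, 0 if k odd]. Integrating term-by-term (or equivalently evaluating the antiderivative F(x) = 9*x^4/4 + 2*x^3 - 5*x^2/2 - 2*x at the endpoints):
  F(1) − F(−1) = -1/4 − (-1/4) = 0.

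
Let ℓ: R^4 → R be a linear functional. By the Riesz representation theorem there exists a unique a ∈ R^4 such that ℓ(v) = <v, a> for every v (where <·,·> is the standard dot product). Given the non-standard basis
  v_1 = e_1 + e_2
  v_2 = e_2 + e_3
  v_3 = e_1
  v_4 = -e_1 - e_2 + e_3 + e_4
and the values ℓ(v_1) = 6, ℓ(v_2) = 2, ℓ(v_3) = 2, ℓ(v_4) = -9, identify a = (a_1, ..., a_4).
a = (2, 4, -2, -1)

Write a = (a_1, ..., a_4) in the standard basis. For each basis vector v_i, ℓ(v_i) = <v_i, a> is a linear equation in the a_j's. Collect the n equations into a matrix system V a = ℓ, where row i of V is v_i (expressed in the standard basis). Since V is invertible (lower-triangular with 1s on the diagonal, up to permutation), solve by back-substitution:
  V =
[[1, 1, 0, 0],
 [0, 1, 1, 0],
 [1, 0, 0, 0],
 [-1, -1, 1, 1]]
  V a = (6, 2, 2, -9)
Solving gives a = (2, 4, -2, -1).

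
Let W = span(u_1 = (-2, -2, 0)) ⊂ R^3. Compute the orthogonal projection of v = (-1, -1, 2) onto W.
proj_W(v) = (-1, -1, 0)

Set up U = [u_1 | ... | u_1] ∈ R^(3×1). The projector onto W = col(U) is P = U (U^T U)^(-1) U^T.
Compute U^T U =
  [8],
and U^T v = (4).
Solve U^T U · c = U^T v for the coefficients: c = (1/2). The projection is proj_W(v) = U c.
Check: (v - proj_W(v)) · u_1 = 0  (should be 0).
Result: proj_W(v) = (-1, -1, 0).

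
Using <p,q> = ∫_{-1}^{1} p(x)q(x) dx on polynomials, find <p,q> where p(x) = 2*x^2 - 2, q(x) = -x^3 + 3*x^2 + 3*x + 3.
<p,q> = -48/5

Expand the product: p(x)·q(x) = -2*x^5 + 6*x^4 + 8*x^3 - 6*x - 6.
∫_{-1}^{1} of each monomial x^k gives [2/(k+1) if k even, 0 if k odd]. Integrating term-by-term (or equivalently evaluating the antiderivative F(x) = -x^6/3 + 6*x^5/5 + 2*x^4 - 3*x^2 - 6*x at the endpoints):
  F(1) − F(−1) = -92/15 − (52/15) = -48/5.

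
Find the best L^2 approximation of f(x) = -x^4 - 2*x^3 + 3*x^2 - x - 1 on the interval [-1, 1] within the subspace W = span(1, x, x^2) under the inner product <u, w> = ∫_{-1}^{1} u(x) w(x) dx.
g(x) = 15*x^2/7 - 11*x/5 - 32/35

The best approximation g ∈ W is the orthogonal projection of f onto W. Writing g = a_0 + a_1 x + a_2 x^2, the coefficients solve the normal equations G · a = b where
  G_{ij} = <φ_i, φ_j> and b_i = <f, φ_i>, with φ_0 = 1, φ_1 = x, φ_2 = x^2.
G =
  [2, 0, 2/3]
  [0, 2/3, 0]
  [2/3, 0, 2/5],
b = (-2/5, -22/15, 26/105).
Solving gives a_0 = -32/35, a_1 = -11/5, a_2 = 15/7, so
  g(x) = 15*x^2/7 - 11*x/5 - 32/35.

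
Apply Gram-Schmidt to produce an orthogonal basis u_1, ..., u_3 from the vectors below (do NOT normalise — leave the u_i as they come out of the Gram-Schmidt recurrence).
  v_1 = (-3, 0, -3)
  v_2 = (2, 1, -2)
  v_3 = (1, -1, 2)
Orthogonal basis:
  u_1 = (-3, 0, -3)
  u_2 = (2, 1, -2)
  u_3 = (1/6, -2/3, -1/6)

Apply the Gram-Schmidt recurrence
  u_1 = v_1
  u_i = v_i − Σ_{j<i} ((v_i · u_j) / (u_j · u_j)) · u_j.

Step by step this gives:
  u_1 = (-3, 0, -3)
  u_2 = (2, 1, -2)
  u_3 = (1/6, -2/3, -1/6)

Orthogonality check:
  u_2 · u_1 = 0 (should be 0)
  u_3 · u_1 = 0 (should be 0)
  u_3 · u_2 = 0 (should be 0)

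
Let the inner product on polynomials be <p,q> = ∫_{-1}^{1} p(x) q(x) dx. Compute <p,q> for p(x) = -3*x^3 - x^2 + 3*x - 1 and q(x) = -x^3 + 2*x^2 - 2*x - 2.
<p,q> = 44/35

Expand the product: p(x)·q(x) = 3*x^6 - 5*x^5 + x^4 + 15*x^3 - 6*x^2 - 4*x + 2.
∫_{-1}^{1} of each monomial x^k gives [2/(k+1) if k even, 0 if k odd]. Integrating term-by-term (or equivalently evaluating the antiderivative F(x) = 3*x^7/7 - 5*x^6/6 + x^5/5 + 15*x^4/4 - 2*x^3 - 2*x^2 + 2*x at the endpoints):
  F(1) − F(−1) = 649/420 − (121/420) = 44/35.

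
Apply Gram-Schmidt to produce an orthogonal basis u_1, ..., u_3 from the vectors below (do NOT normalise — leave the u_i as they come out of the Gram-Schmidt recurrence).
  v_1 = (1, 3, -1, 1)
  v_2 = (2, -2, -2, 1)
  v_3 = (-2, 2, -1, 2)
Orthogonal basis:
  u_1 = (1, 3, -1, 1)
  u_2 = (25/12, -7/4, -25/12, 13/12)
  u_3 = (-63/31, -33/155, -30/31, 264/155)

Apply the Gram-Schmidt recurrence
  u_1 = v_1
  u_i = v_i − Σ_{j<i} ((v_i · u_j) / (u_j · u_j)) · u_j.

Step by step this gives:
  u_1 = (1, 3, -1, 1)
  u_2 = (25/12, -7/4, -25/12, 13/12)
  u_3 = (-63/31, -33/155, -30/31, 264/155)

Orthogonality check:
  u_2 · u_1 = 0 (should be 0)
  u_3 · u_1 = 0 (should be 0)
  u_3 · u_2 = 0 (should be 0)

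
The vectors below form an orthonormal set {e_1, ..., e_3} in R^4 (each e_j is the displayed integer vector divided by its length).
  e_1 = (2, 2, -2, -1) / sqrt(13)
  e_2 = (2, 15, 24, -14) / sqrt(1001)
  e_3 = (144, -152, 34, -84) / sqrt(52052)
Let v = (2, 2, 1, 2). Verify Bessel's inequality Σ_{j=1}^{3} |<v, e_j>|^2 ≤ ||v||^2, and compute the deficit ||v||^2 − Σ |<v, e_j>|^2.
Σ |<v, e_j>|^2 = 433/169; ||v||^2 = 13; deficit = 1764/169

Write each e_j = u_j / sqrt(<u_j, u_j>) where u_j is the displayed integer vector. Then <v, e_j> = <v, u_j> / sqrt(<u_j, u_j>), so |<v, e_j>|^2 = <v, u_j>^2 / <u_j, u_j>.
Coefficients: <v, e_1> = 4/sqrt(13), <v, e_2> = 30/sqrt(1001), <v, e_3> = -150/sqrt(52052).
Square and sum: Σ |<v, e_j>|^2 = 433/169.
Compute ||v||^2 = v·v = 13.
Deficit = 13 − 433/169 = 1764/169 ≥ 0, confirming Bessel's inequality. (The deficit equals ||v − Σ <v,e_j> e_j||^2, the squared distance from v to span{e_j}.)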